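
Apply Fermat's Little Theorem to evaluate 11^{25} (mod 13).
11

By Fermat's Little Theorem, a^(p-1) ≡ 1 (mod p) for prime p and gcd(a, p) = 1
Here p = 13, so 11^12 ≡ 1 (mod 13)
We can reduce the exponent: 25 mod 12 = 1
So 11^25 ≡ 11^1 (mod 13)
Computing: 11^1 mod 13 = 11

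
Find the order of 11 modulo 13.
Powers of 11 mod 13: 11^1≡11, 11^2≡4, 11^3≡5, 11^4≡3, 11^5≡7, 11^6≡12, 11^7≡2, 11^8≡9, 11^9≡8, 11^10≡10, 11^11≡6, 11^12≡1. Order = 12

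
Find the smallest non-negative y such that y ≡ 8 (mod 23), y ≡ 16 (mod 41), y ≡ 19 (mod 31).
22525

Using the Chinese Remainder Theorem:
M = product of moduli = 29233
For equation 1: M_1 = 1271, 1271 ≡ 6 (mod 23), inverse of 1271 mod 23 is 4 (check: 6 × 4 = 24 ≡ 1 (mod 23))
For equation 2: M_2 = 713, 713 ≡ 16 (mod 41), inverse of 713 mod 41 is 18 (check: 16 × 18 = 288 ≡ 1 (mod 41))
For equation 3: M_3 = 943, 943 ≡ 13 (mod 31), inverse of 943 mod 31 is 12 (check: 13 × 12 = 156 ≡ 1 (mod 31))
Combine: y ≡ Σ r_i×M_i×(M_i⁻¹ mod m_i) = 8×1271×4 + 16×713×18 + 19×943×12 = 40672 + 205344 + 215004 = 461020
461020 mod 29233 = 22525
y ≡ 22525 (mod 29233)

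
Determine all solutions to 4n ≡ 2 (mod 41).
21

Since gcd(4, 41) = 1 divides 2, a solution exists.
Multiply both sides by the inverse of 4 mod 41:
  4^(-1) mod 41 = 31
  x ≡ 31 × 2 ≡ 62 ≡ 21 (mod 41)
Verification: 4 × 21 = 84 = 2 × 41 + 2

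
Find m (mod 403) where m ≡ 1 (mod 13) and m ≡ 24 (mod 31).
M = 13 × 31 = 403. M₁ = 31, y₁ ≡ 8 (mod 13). M₂ = 13, y₂ ≡ 12 (mod 31). m = 1×31×8 + 24×13×12 ≡ 365 (mod 403)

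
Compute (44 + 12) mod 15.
11

(44 + 12) = 56
56 mod 15 = 11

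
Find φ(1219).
1144

Prime factorization: 1219 = 23 × 53
Using the formula φ(n) = n × Π(1 - 1/p) for each prime factor p:
φ(1219) = 1219 × (1 - 1/23) × (1 - 1/53)
φ(1219) = 1144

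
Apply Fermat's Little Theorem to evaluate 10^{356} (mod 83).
51

By Fermat's Little Theorem, a^(p-1) ≡ 1 (mod p) for prime p and gcd(a, p) = 1
Here p = 83, so 10^82 ≡ 1 (mod 83)
We can reduce the exponent: 356 mod 82 = 28
So 10^356 ≡ 10^28 (mod 83)
Computing: 10^28 mod 83 = 51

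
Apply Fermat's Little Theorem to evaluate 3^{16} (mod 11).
3

By Fermat's Little Theorem, a^(p-1) ≡ 1 (mod p) for prime p and gcd(a, p) = 1
Here p = 11, so 3^10 ≡ 1 (mod 11)
We can reduce the exponent: 16 mod 10 = 6
So 3^16 ≡ 3^6 (mod 11)
Computing: 3^6 mod 11 = 3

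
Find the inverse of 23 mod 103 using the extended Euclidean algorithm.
Extended GCD: 23(9) + 103(-2) = 1. So 23^(-1) ≡ 9 ≡ 9 (mod 103). Verify: 23 × 9 = 207 ≡ 1 (mod 103)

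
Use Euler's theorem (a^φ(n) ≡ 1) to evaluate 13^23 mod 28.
By Euler: 13^{12} ≡ 1 (mod 28) since gcd(13, 28) = 1. 23 = 1×12 + 11. So 13^{23} ≡ 13^{11} ≡ 13 (mod 28)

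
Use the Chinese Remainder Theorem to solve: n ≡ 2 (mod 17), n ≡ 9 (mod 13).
87

Using the Chinese Remainder Theorem:
M = product of moduli = 221
For equation 1: M_1 = 13, 13 ≡ 13 (mod 17), inverse of 13 mod 17 is 4 (check: 13 × 4 = 52 ≡ 1 (mod 17))
For equation 2: M_2 = 17, 17 ≡ 4 (mod 13), inverse of 17 mod 13 is 10 (check: 4 × 10 = 40 ≡ 1 (mod 13))
Combine: n ≡ Σ r_i×M_i×(M_i⁻¹ mod m_i) = 2×13×4 + 9×17×10 = 104 + 1530 = 1634
1634 mod 221 = 87
n ≡ 87 (mod 221)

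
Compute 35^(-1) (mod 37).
35^(-1) ≡ 18 (mod 37). Verification: 35 × 18 = 630 ≡ 1 (mod 37)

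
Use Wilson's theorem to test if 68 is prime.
(67)! mod 68 = 0. Since 0 ≢ -1 (mod 68), 68 is not prime.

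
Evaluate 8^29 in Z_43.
Using repeated squaring. 29 = 16 + 8 + 4 + 1 (binary 11101). Repeated squaring mod 43: 8^1 ≡ 8; 8^2 ≡ 8² = 64 ≡ 21; 8^4 ≡ 21² = 441 ≡ 11; 8^8 ≡ 11² = 121 ≡ 35; 8^16 ≡ 35² = 1225 ≡ 21. Multiply: 8^29 = 8^16 × 8^8 × 8^4 × 8^1 ≡ 21 × 35 × 11 × 8 (mod 43): 21 × 35 = 735 ≡ 4; 4 × 11 = 44 ≡ 1; 1 × 8 = 8 ≡ 8. So 8^29 ≡ 8 (mod 43).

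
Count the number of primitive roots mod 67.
Number of primitive roots mod 67 = φ(66) = 20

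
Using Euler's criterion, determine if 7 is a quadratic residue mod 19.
By Euler's criterion: 7^{9} ≡ 1 (mod 19). Since this equals 1, 7 is a QR.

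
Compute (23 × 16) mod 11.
5

(23 × 16) = 368
368 mod 11 = 5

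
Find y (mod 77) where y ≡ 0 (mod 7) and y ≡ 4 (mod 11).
M = 7 × 11 = 77. M₁ = 11, y₁ ≡ 2 (mod 7). M₂ = 7, y₂ ≡ 8 (mod 11). y = 0×11×2 + 4×7×8 ≡ 70 (mod 77)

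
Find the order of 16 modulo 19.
Powers of 16 mod 19: 16^1≡16, 16^2≡9, 16^3≡11, 16^4≡5, 16^5≡4, 16^6≡7, 16^7≡17, 16^8≡6, 16^9≡1. Order = 9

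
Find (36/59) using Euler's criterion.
(36/59) = 36^{29} mod 59 = 1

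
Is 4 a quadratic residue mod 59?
By Euler's criterion: 4^{29} ≡ 1 (mod 59). Since this equals 1, 4 is a QR.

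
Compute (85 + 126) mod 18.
13

(85 + 126) = 211
211 mod 18 = 13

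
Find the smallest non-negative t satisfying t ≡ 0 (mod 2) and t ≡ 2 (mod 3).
M = 2 × 3 = 6. M₁ = 3, y₁ ≡ 1 (mod 2). M₂ = 2, y₂ ≡ 2 (mod 3). t = 0×3×1 + 2×2×2 ≡ 2 (mod 6)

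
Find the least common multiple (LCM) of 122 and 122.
122

First find GCD(122, 122) using the Euclidean algorithm:
122 = 1 × 122 + 0
GCD(122, 122) = 122

LCM formula: LCM(a, b) = (a × b) / GCD(a, b)
LCM(122, 122) = (122 × 122) / 122
LCM(122, 122) = 14884 / 122
LCM(122, 122) = 122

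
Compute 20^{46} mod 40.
0

Using successive squaring:
Binary expansion of 46: 101110
Powers of 20 mod 40 (each is the square of the previous):
  20^1 ≡ 20 (mod 40)
  20^2 ≡ 20² = 400 ≡ 0 (mod 40)
  20^4 ≡ 0² = 0 ≡ 0 (mod 40)
  20^8 ≡ 0² = 0 ≡ 0 (mod 40)
  20^16 ≡ 0² = 0 ≡ 0 (mod 40)
  20^32 ≡ 0² = 0 ≡ 0 (mod 40)
46 = 32 + 8 + 4 + 2, so 20^46 = 20^32 × 20^8 × 20^4 × 20^2 ≡ 0 × 0 × 0 × 0 (mod 40)
Multiplying step by step:
  0 × 0 = 0 ≡ 0 (mod 40)
  0 × 0 = 0 ≡ 0 (mod 40)
  0 × 0 = 0 ≡ 0 (mod 40)
Result: 20^46 ≡ 0 (mod 40)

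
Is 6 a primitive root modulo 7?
p - 1 = 6 has prime divisors 2, 3. Check 6^(6/q) mod 7 for each: 6^(6/2) = 6^3 ≡ 6, 6^(6/3) = 6^2 ≡ 1 (mod 7). Since 6^2 ≡ 1 (mod 7), the order of 6 divides 2 (in fact the order is 2) ≠ 6, so it is not a primitive root.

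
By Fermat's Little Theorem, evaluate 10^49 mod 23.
By Fermat: 10^{22} ≡ 1 (mod 23). 49 = 2×22 + 5. So 10^{49} ≡ 10^{5} ≡ 19 (mod 23)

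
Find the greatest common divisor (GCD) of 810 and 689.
1

Using the Euclidean algorithm:
810 = 1 × 689 + 121
689 = 5 × 121 + 84
121 = 1 × 84 + 37
84 = 2 × 37 + 10
37 = 3 × 10 + 7
10 = 1 × 7 + 3
7 = 2 × 3 + 1
3 = 3 × 1 + 0

GCD(810, 689) = 1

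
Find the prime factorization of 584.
2^3 × 73

Divide by primes starting from smallest:
584 ÷ 2 = 292
292 ÷ 2 = 146
146 ÷ 2 = 73
73 ÷ 73 = 1

584 = 2^3 × 73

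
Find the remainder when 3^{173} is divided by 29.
By Fermat: 3^{28} ≡ 1 (mod 29). 173 = 6×28 + 5. So 3^{173} ≡ 3^{5} ≡ 11 (mod 29)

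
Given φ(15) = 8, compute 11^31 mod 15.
By Euler: 11^{8} ≡ 1 (mod 15) since gcd(11, 15) = 1. 31 = 3×8 + 7. So 11^{31} ≡ 11^{7} ≡ 11 (mod 15)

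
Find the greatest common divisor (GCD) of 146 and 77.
1

Using the Euclidean algorithm:
146 = 1 × 77 + 69
77 = 1 × 69 + 8
69 = 8 × 8 + 5
8 = 1 × 5 + 3
5 = 1 × 3 + 2
3 = 1 × 2 + 1
2 = 2 × 1 + 0

GCD(146, 77) = 1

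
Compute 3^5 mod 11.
5 = 4 + 1 (binary 101). Repeated squaring mod 11: 3^1 ≡ 3; 3^2 ≡ 3² = 9 ≡ 9; 3^4 ≡ 9² = 81 ≡ 4. Multiply: 3^5 = 3^4 × 3^1 ≡ 4 × 3 (mod 11): 4 × 3 = 12 ≡ 1. So 3^5 ≡ 1 (mod 11).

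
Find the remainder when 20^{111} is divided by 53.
By Fermat: 20^{52} ≡ 1 (mod 53). 111 = 2×52 + 7. So 20^{111} ≡ 20^{7} ≡ 21 (mod 53)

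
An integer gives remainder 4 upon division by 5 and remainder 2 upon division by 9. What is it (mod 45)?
M = 5 × 9 = 45. M₁ = 9, y₁ ≡ 4 (mod 5). M₂ = 5, y₂ ≡ 2 (mod 9). y = 4×9×4 + 2×5×2 ≡ 29 (mod 45). The smallest positive such number is 29.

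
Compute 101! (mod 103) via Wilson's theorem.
(102)! = (101)! × (102) ≡ -1 (mod 103). So (101)! ≡ -1 × (102)^(-1) ≡ (-1)×(-1) = 1 (mod 103)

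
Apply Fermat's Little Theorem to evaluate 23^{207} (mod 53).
30

By Fermat's Little Theorem, a^(p-1) ≡ 1 (mod p) for prime p and gcd(a, p) = 1
Here p = 53, so 23^52 ≡ 1 (mod 53)
We can reduce the exponent: 207 mod 52 = 51
So 23^207 ≡ 23^51 (mod 53)
Computing: 23^51 mod 53 = 30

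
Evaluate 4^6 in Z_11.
6 = 4 + 2 (binary 110). Repeated squaring mod 11: 4^1 ≡ 4; 4^2 ≡ 4² = 16 ≡ 5; 4^4 ≡ 5² = 25 ≡ 3. Multiply: 4^6 = 4^4 × 4^2 ≡ 3 × 5 (mod 11): 3 × 5 = 15 ≡ 4. So 4^6 ≡ 4 (mod 11).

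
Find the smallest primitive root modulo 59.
p - 1 = 58 has prime divisors 2, 29. h is a primitive root mod 59 iff h^(58/q) ≢ 1 (mod 59) for each such q.
h = 2: 2^29 ≡ 58, 2^2 ≡ 4 (mod 59); none is 1, so 2 has order 58 and is a primitive root.
The smallest primitive root mod 59 is g = 2.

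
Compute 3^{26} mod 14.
9

Using successive squaring:
Binary expansion of 26: 11010
Powers of 3 mod 14 (each is the square of the previous):
  3^1 ≡ 3 (mod 14)
  3^2 ≡ 3² = 9 ≡ 9 (mod 14)
  3^4 ≡ 9² = 81 ≡ 11 (mod 14)
  3^8 ≡ 11² = 121 ≡ 9 (mod 14)
  3^16 ≡ 9² = 81 ≡ 11 (mod 14)
26 = 16 + 8 + 2, so 3^26 = 3^16 × 3^8 × 3^2 ≡ 11 × 9 × 9 (mod 14)
Multiplying step by step:
  11 × 9 = 99 ≡ 1 (mod 14)
  1 × 9 = 9 ≡ 9 (mod 14)
Result: 3^26 ≡ 9 (mod 14)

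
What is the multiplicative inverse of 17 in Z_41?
17^(-1) ≡ 29 (mod 41). Verification: 17 × 29 = 493 ≡ 1 (mod 41)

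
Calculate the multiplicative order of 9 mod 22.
Powers of 9 mod 22: 9^1≡9, 9^2≡15, 9^3≡3, 9^4≡5, 9^5≡1. Order = 5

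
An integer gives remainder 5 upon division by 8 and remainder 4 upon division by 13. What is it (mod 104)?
M = 8 × 13 = 104. M₁ = 13, y₁ ≡ 5 (mod 8). M₂ = 8, y₂ ≡ 5 (mod 13). z = 5×13×5 + 4×8×5 ≡ 69 (mod 104). The smallest positive such number is 69.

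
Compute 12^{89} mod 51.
39

Using successive squaring:
Binary expansion of 89: 1011001
Powers of 12 mod 51 (each is the square of the previous):
  12^1 ≡ 12 (mod 51)
  12^2 ≡ 12² = 144 ≡ 42 (mod 51)
  12^4 ≡ 42² = 1764 ≡ 30 (mod 51)
  12^8 ≡ 30² = 900 ≡ 33 (mod 51)
  12^16 ≡ 33² = 1089 ≡ 18 (mod 51)
  12^32 ≡ 18² = 324 ≡ 18 (mod 51)
  12^64 ≡ 18² = 324 ≡ 18 (mod 51)
89 = 64 + 16 + 8 + 1, so 12^89 = 12^64 × 12^16 × 12^8 × 12^1 ≡ 18 × 18 × 33 × 12 (mod 51)
Multiplying step by step:
  18 × 18 = 324 ≡ 18 (mod 51)
  18 × 33 = 594 ≡ 33 (mod 51)
  33 × 12 = 396 ≡ 39 (mod 51)
Result: 12^89 ≡ 39 (mod 51)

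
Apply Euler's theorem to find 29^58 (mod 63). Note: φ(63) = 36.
By Euler: 29^{36} ≡ 1 (mod 63) since gcd(29, 63) = 1. 58 = 1×36 + 22. So 29^{58} ≡ 29^{22} ≡ 43 (mod 63)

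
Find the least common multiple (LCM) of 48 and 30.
240

First find GCD(48, 30) using the Euclidean algorithm:
48 = 1 × 30 + 18
30 = 1 × 18 + 12
18 = 1 × 12 + 6
12 = 2 × 6 + 0
GCD(48, 30) = 6

LCM formula: LCM(a, b) = (a × b) / GCD(a, b)
LCM(48, 30) = (48 × 30) / 6
LCM(48, 30) = 1440 / 6
LCM(48, 30) = 240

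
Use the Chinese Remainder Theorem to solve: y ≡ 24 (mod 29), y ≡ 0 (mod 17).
459

Using the Chinese Remainder Theorem:
M = product of moduli = 493
For equation 1: M_1 = 17, 17 ≡ 17 (mod 29), inverse of 17 mod 29 is 12 (check: 17 × 12 = 204 ≡ 1 (mod 29))
For equation 2: M_2 = 29, 29 ≡ 12 (mod 17), inverse of 29 mod 17 is 10 (check: 12 × 10 = 120 ≡ 1 (mod 17))
Combine: y ≡ Σ r_i×M_i×(M_i⁻¹ mod m_i) = 24×17×12 + 0×29×10 = 4896 + 0 = 4896
4896 mod 493 = 459
y ≡ 459 (mod 493)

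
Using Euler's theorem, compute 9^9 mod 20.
By Euler: 9^{8} ≡ 1 (mod 20) since gcd(9, 20) = 1. 9 = 1×8 + 1. So 9^{9} ≡ 9^{1} ≡ 9 (mod 20)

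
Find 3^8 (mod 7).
8 = 8 (binary 1000). Repeated squaring mod 7: 3^1 ≡ 3; 3^2 ≡ 3² = 9 ≡ 2; 3^4 ≡ 2² = 4 ≡ 4; 3^8 ≡ 4² = 16 ≡ 2. So 3^8 ≡ 2 (mod 7).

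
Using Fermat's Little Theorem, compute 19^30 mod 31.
By Fermat's Little Theorem, 19^{30} ≡ 1 (mod 31) since 31 is prime and gcd(19, 31) = 1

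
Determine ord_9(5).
Powers of 5 mod 9: 5^1≡5, 5^2≡7, 5^3≡8, 5^4≡4, 5^5≡2, 5^6≡1. Order = 6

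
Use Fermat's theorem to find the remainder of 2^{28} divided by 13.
3

By Fermat's Little Theorem, a^(p-1) ≡ 1 (mod p) for prime p and gcd(a, p) = 1
Here p = 13, so 2^12 ≡ 1 (mod 13)
We can reduce the exponent: 28 mod 12 = 4
So 2^28 ≡ 2^4 (mod 13)
Computing: 2^4 mod 13 = 3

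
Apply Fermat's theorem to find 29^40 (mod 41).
By Fermat's Little Theorem, 29^{40} ≡ 1 (mod 41) since 41 is prime and gcd(29, 41) = 1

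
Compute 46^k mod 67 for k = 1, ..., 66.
g^1, g^2, ..., g^{66} mod 67: {46, 39, 52, 47, 18, 24, 32, 65, 42, 56, 30, 40, 31, 19, 3, 4, 50, 22, 7, 54, 5, 29, 61, 59, 34, 23, 53, 26, 57, 9, 12, 16, 66, 21, 28, 15, 20, 49, 43, 35, 2, 25, 11, 37, 27, 36, 48, 64, 63, 17, 45, 60, 13, 62, 38, 6, 8, 33, 44, 14, 41, 10, 58, 55, 51, 1}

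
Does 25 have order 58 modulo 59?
p - 1 = 58 has prime divisors 2, 29. Check 25^(58/q) mod 59 for each: 25^(58/2) = 25^29 ≡ 1, 25^(58/29) = 25^2 ≡ 35 (mod 59). Since 25^29 ≡ 1 (mod 59), the order of 25 divides 29 (in fact the order is 29) ≠ 58, so it is not a primitive root.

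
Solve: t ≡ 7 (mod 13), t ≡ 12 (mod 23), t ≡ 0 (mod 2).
M = 13 × 23 × 2 = 598. M₁ = 46, y₁ ≡ 2 (mod 13). M₂ = 26, y₂ ≡ 8 (mod 23). M₃ = 299, y₃ ≡ 1 (mod 2). t = 7×46×2 + 12×26×8 + 0×299×1 ≡ 150 (mod 598)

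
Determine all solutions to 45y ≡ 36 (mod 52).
32

Since gcd(45, 52) = 1 divides 36, a solution exists.
Multiply both sides by the inverse of 45 mod 52:
  45^(-1) mod 52 = 37
  x ≡ 37 × 36 ≡ 1332 ≡ 32 (mod 52)
Verification: 45 × 32 = 1440 = 27 × 52 + 36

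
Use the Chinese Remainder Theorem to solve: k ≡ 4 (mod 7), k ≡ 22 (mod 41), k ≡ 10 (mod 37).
10518

Using the Chinese Remainder Theorem:
M = product of moduli = 10619
For equation 1: M_1 = 1517, 1517 ≡ 5 (mod 7), inverse of 1517 mod 7 is 3 (check: 5 × 3 = 15 ≡ 1 (mod 7))
For equation 2: M_2 = 259, 259 ≡ 13 (mod 41), inverse of 259 mod 41 is 19 (check: 13 × 19 = 247 ≡ 1 (mod 41))
For equation 3: M_3 = 287, 287 ≡ 28 (mod 37), inverse of 287 mod 37 is 4 (check: 28 × 4 = 112 ≡ 1 (mod 37))
Combine: k ≡ Σ r_i×M_i×(M_i⁻¹ mod m_i) = 4×1517×3 + 22×259×19 + 10×287×4 = 18204 + 108262 + 11480 = 137946
137946 mod 10619 = 10518
k ≡ 10518 (mod 10619)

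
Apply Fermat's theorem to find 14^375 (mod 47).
By Fermat: 14^{46} ≡ 1 (mod 47). 375 ≡ 7 (mod 46). So 14^{375} ≡ 14^{7} ≡ 24 (mod 47)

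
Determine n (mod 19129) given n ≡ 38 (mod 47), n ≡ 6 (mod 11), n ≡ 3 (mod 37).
743

Using the Chinese Remainder Theorem:
M = product of moduli = 19129
For equation 1: M_1 = 407, 407 ≡ 31 (mod 47), inverse of 407 mod 47 is 44 (check: 31 × 44 = 1364 ≡ 1 (mod 47))
For equation 2: M_2 = 1739, 1739 ≡ 1 (mod 11), inverse of 1739 mod 11 is 1 (check: 1 × 1 = 1 ≡ 1 (mod 11))
For equation 3: M_3 = 517, 517 ≡ 36 (mod 37), inverse of 517 mod 37 is 36 (check: 36 × 36 = 1296 ≡ 1 (mod 37))
Combine: n ≡ Σ r_i×M_i×(M_i⁻¹ mod m_i) = 38×407×44 + 6×1739×1 + 3×517×36 = 680504 + 10434 + 55836 = 746774
746774 mod 19129 = 743
n ≡ 743 (mod 19129)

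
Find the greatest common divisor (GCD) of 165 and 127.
1

Using the Euclidean algorithm:
165 = 1 × 127 + 38
127 = 3 × 38 + 13
38 = 2 × 13 + 12
13 = 1 × 12 + 1
12 = 12 × 1 + 0

GCD(165, 127) = 1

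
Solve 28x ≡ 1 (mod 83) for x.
3

Using Extended Euclidean Algorithm:
gcd(28, 83) = 1
Bezout coefficients: 28 × 3 + 83 × -1 = 1
So 28 × 3 ≡ 1 (mod 83)
The inverse is 3 mod 83 = 3
Verification: 28 × 3 = 84 = 1 × 83 + 1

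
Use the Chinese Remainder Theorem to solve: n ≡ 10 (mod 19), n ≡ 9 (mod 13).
48

Using the Chinese Remainder Theorem:
M = product of moduli = 247
For equation 1: M_1 = 13, 13 ≡ 13 (mod 19), inverse of 13 mod 19 is 3 (check: 13 × 3 = 39 ≡ 1 (mod 19))
For equation 2: M_2 = 19, 19 ≡ 6 (mod 13), inverse of 19 mod 13 is 11 (check: 6 × 11 = 66 ≡ 1 (mod 13))
Combine: n ≡ Σ r_i×M_i×(M_i⁻¹ mod m_i) = 10×13×3 + 9×19×11 = 390 + 1881 = 2271
2271 mod 247 = 48
n ≡ 48 (mod 247)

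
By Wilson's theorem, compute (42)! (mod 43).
By Wilson's theorem, (42)! ≡ -1 ≡ 42 (mod 43)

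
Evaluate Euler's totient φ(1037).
960

Prime factorization: 1037 = 17 × 61
Using the formula φ(n) = n × Π(1 - 1/p) for each prime factor p:
φ(1037) = 1037 × (1 - 1/17) × (1 - 1/61)
φ(1037) = 960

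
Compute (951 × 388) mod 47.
38

(951 × 388) = 368988
368988 mod 47 = 38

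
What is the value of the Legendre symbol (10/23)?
(10/23) = 10^{11} mod 23 = -1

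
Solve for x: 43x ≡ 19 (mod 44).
25

Since gcd(43, 44) = 1 divides 19, a solution exists.
Multiply both sides by the inverse of 43 mod 44:
  43^(-1) mod 44 = 43
  x ≡ 43 × 19 ≡ 817 ≡ 25 (mod 44)
Verification: 43 × 25 = 1075 = 24 × 44 + 19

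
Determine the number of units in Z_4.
2

Prime factorization: 4 = 2^2
Using the formula φ(n) = n × Π(1 - 1/p) for each prime factor p:
φ(4) = 4 × (1 - 1/2)
φ(4) = 2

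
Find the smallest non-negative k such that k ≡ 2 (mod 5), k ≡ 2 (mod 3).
2

Using the Chinese Remainder Theorem:
M = product of moduli = 15
For equation 1: M_1 = 3, 3 ≡ 3 (mod 5), inverse of 3 mod 5 is 2 (check: 3 × 2 = 6 ≡ 1 (mod 5))
For equation 2: M_2 = 5, 5 ≡ 2 (mod 3), inverse of 5 mod 3 is 2 (check: 2 × 2 = 4 ≡ 1 (mod 3))
Combine: k ≡ Σ r_i×M_i×(M_i⁻¹ mod m_i) = 2×3×2 + 2×5×2 = 12 + 20 = 32
32 mod 15 = 2
k ≡ 2 (mod 15)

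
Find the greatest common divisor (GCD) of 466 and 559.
1

Using the Euclidean algorithm:
466 = 0 × 559 + 466
559 = 1 × 466 + 93
466 = 5 × 93 + 1
93 = 93 × 1 + 0

GCD(466, 559) = 1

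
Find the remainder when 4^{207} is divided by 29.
By Fermat: 4^{28} ≡ 1 (mod 29). 207 = 7×28 + 11. So 4^{207} ≡ 4^{11} ≡ 5 (mod 29)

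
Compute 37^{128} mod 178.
1

Using successive squaring:
Binary expansion of 128: 10000000
Powers of 37 mod 178 (each is the square of the previous):
  37^1 ≡ 37 (mod 178)
  37^2 ≡ 37² = 1369 ≡ 123 (mod 178)
  37^4 ≡ 123² = 15129 ≡ 177 (mod 178)
  37^8 ≡ 177² = 31329 ≡ 1 (mod 178)
  37^16 ≡ 1² = 1 ≡ 1 (mod 178)
  37^32 ≡ 1² = 1 ≡ 1 (mod 178)
  37^64 ≡ 1² = 1 ≡ 1 (mod 178)
  37^128 ≡ 1² = 1 ≡ 1 (mod 178)
128 is a power of 2, so 37^128 is the last square: ≡ 1 (mod 178)
Result: 37^128 ≡ 1 (mod 178)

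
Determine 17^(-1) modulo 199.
17^(-1) ≡ 82 (mod 199). Verification: 17 × 82 = 1394 ≡ 1 (mod 199)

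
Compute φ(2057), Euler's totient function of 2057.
1760

Prime factorization: 2057 = 11^2 × 17
Using the formula φ(n) = n × Π(1 - 1/p) for each prime factor p:
φ(2057) = 2057 × (1 - 1/11) × (1 - 1/17)
φ(2057) = 1760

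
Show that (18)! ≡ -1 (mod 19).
(18)! mod 19 = 18. Since this equals -1 (mod 19), Wilson confirms 19 is prime.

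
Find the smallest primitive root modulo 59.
p - 1 = 58 has prime divisors 2, 29. h is a primitive root mod 59 iff h^(58/q) ≢ 1 (mod 59) for each such q.
h = 2: 2^29 ≡ 58, 2^2 ≡ 4 (mod 59); none is 1, so 2 has order 58 and is a primitive root.
The smallest primitive root mod 59 is g = 2.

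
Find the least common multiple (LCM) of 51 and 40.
2040

First find GCD(51, 40) using the Euclidean algorithm:
51 = 1 × 40 + 11
40 = 3 × 11 + 7
11 = 1 × 7 + 4
7 = 1 × 4 + 3
4 = 1 × 3 + 1
3 = 3 × 1 + 0
GCD(51, 40) = 1

LCM formula: LCM(a, b) = (a × b) / GCD(a, b)
LCM(51, 40) = (51 × 40) / 1
LCM(51, 40) = 2040 / 1
LCM(51, 40) = 2040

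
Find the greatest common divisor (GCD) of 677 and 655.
1

Using the Euclidean algorithm:
677 = 1 × 655 + 22
655 = 29 × 22 + 17
22 = 1 × 17 + 5
17 = 3 × 5 + 2
5 = 2 × 2 + 1
2 = 2 × 1 + 0

GCD(677, 655) = 1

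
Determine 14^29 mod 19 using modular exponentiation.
Using Fermat: 14^{18} ≡ 1 (mod 19). 29 ≡ 11 (mod 18). So 14^{29} ≡ 14^{11} ≡ 13 (mod 19)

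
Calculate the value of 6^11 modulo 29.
Using repeated squaring. 11 = 8 + 2 + 1 (binary 1011). Repeated squaring mod 29: 6^1 ≡ 6; 6^2 ≡ 6² = 36 ≡ 7; 6^4 ≡ 7² = 49 ≡ 20; 6^8 ≡ 20² = 400 ≡ 23. Multiply: 6^11 = 6^8 × 6^2 × 6^1 ≡ 23 × 7 × 6 (mod 29): 23 × 7 = 161 ≡ 16; 16 × 6 = 96 ≡ 9. So 6^11 ≡ 9 (mod 29).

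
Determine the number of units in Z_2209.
2162

Prime factorization: 2209 = 47^2
Using the formula φ(n) = n × Π(1 - 1/p) for each prime factor p:
φ(2209) = 2209 × (1 - 1/47)
φ(2209) = 2162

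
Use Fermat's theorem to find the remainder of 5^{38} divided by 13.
12

By Fermat's Little Theorem, a^(p-1) ≡ 1 (mod p) for prime p and gcd(a, p) = 1
Here p = 13, so 5^12 ≡ 1 (mod 13)
We can reduce the exponent: 38 mod 12 = 2
So 5^38 ≡ 5^2 (mod 13)
Computing: 5^2 mod 13 = 12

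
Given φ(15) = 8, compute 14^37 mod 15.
By Euler: 14^{8} ≡ 1 (mod 15) since gcd(14, 15) = 1. 37 = 4×8 + 5. So 14^{37} ≡ 14^{5} ≡ 14 (mod 15)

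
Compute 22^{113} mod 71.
52

Using successive squaring:
Binary expansion of 113: 1110001
Powers of 22 mod 71 (each is the square of the previous):
  22^1 ≡ 22 (mod 71)
  22^2 ≡ 22² = 484 ≡ 58 (mod 71)
  22^4 ≡ 58² = 3364 ≡ 27 (mod 71)
  22^8 ≡ 27² = 729 ≡ 19 (mod 71)
  22^16 ≡ 19² = 361 ≡ 6 (mod 71)
  22^32 ≡ 6² = 36 ≡ 36 (mod 71)
  22^64 ≡ 36² = 1296 ≡ 18 (mod 71)
113 = 64 + 32 + 16 + 1, so 22^113 = 22^64 × 22^32 × 22^16 × 22^1 ≡ 18 × 36 × 6 × 22 (mod 71)
Multiplying step by step:
  18 × 36 = 648 ≡ 9 (mod 71)
  9 × 6 = 54 ≡ 54 (mod 71)
  54 × 22 = 1188 ≡ 52 (mod 71)
Result: 22^113 ≡ 52 (mod 71)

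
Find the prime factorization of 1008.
2^4 × 3^2 × 7

Divide by primes starting from smallest:
1008 ÷ 2 = 504
504 ÷ 2 = 252
252 ÷ 2 = 126
126 ÷ 2 = 63
63 ÷ 3 = 21
21 ÷ 3 = 7
7 ÷ 7 = 1

1008 = 2^4 × 3^2 × 7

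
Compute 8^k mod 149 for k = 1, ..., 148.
g^1, g^2, ..., g^{148} mod 149: {8, 64, 65, 73, 137, 53, 126, 114, 18, 144, 109, 127, 122, 82, 60, 33, 115, 26, 59, 25, 51, 110, 135, 37, 147, 133, 21, 19, 3, 24, 43, 46, 70, 113, 10, 80, 44, 54, 134, 29, 83, 68, 97, 31, 99, 47, 78, 28, 75, 4, 32, 107, 111, 143, 101, 63, 57, 9, 72, 129, 138, 61, 41, 30, 91, 132, 13, 104, 87, 100, 55, 142, 93, 148, 141, 85, 84, 76, 12, 96, 23, 35, 131, 5, 40, 22, 27, 67, 89, 116, 34, 123, 90, 124, 98, 39, 14, 112, 2, 16, 128, 130, 146, 125, 106, 103, 79, 36, 139, 69, 105, 95, 15, 120, 66, 81, 52, 118, 50, 102, 71, 121, 74, 145, 117, 42, 38, 6, 48, 86, 92, 140, 77, 20, 11, 88, 108, 119, 58, 17, 136, 45, 62, 49, 94, 7, 56, 1}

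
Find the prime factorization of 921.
3 × 307

Divide by primes starting from smallest:
921 ÷ 3 = 307
307 ÷ 307 = 1

921 = 3 × 307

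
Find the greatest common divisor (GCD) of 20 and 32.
4

Using the Euclidean algorithm:
20 = 0 × 32 + 20
32 = 1 × 20 + 12
20 = 1 × 12 + 8
12 = 1 × 8 + 4
8 = 2 × 4 + 0

GCD(20, 32) = 4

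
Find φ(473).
420

Prime factorization: 473 = 11 × 43
Using the formula φ(n) = n × Π(1 - 1/p) for each prime factor p:
φ(473) = 473 × (1 - 1/11) × (1 - 1/43)
φ(473) = 420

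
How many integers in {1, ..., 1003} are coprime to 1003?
928

Prime factorization: 1003 = 17 × 59
Using the formula φ(n) = n × Π(1 - 1/p) for each prime factor p:
φ(1003) = 1003 × (1 - 1/17) × (1 - 1/59)
φ(1003) = 928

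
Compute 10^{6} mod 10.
0

Using successive squaring:
Binary expansion of 6: 110
Powers of 10 mod 10 (each is the square of the previous):
  10^1 ≡ 0 (mod 10)
  10^2 ≡ 0² = 0 ≡ 0 (mod 10)
  10^4 ≡ 0² = 0 ≡ 0 (mod 10)
6 = 4 + 2, so 10^6 = 10^4 × 10^2 ≡ 0 × 0 (mod 10)
Multiplying step by step:
  0 × 0 = 0 ≡ 0 (mod 10)
Result: 10^6 ≡ 0 (mod 10)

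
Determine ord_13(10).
Powers of 10 mod 13: 10^1≡10, 10^2≡9, 10^3≡12, 10^4≡3, 10^5≡4, 10^6≡1. Order = 6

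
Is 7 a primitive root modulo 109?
No

To verify, check if 7^(108/q) ≢ 1 (mod 109) for each prime divisor q of 108
Divisors of 108 = 108: [1, 2, 3, 4, 6, 9, 12, 18, 27, 36, 54, 108]
  7^(108/2) = 7^54 ≡ 1 (mod 109)
  7^(108/3) = 7^36 ≡ 63 (mod 109)
Conclusion: 7 is not a primitive root modulo 109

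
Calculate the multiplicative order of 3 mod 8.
Powers of 3 mod 8: 3^1≡3, 3^2≡1. Order = 2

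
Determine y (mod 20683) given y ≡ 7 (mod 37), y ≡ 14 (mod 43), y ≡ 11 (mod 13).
17730

Using the Chinese Remainder Theorem:
M = product of moduli = 20683
For equation 1: M_1 = 559, 559 ≡ 4 (mod 37), inverse of 559 mod 37 is 28 (check: 4 × 28 = 112 ≡ 1 (mod 37))
For equation 2: M_2 = 481, 481 ≡ 8 (mod 43), inverse of 481 mod 43 is 27 (check: 8 × 27 = 216 ≡ 1 (mod 43))
For equation 3: M_3 = 1591, 1591 ≡ 5 (mod 13), inverse of 1591 mod 13 is 8 (check: 5 × 8 = 40 ≡ 1 (mod 13))
Combine: y ≡ Σ r_i×M_i×(M_i⁻¹ mod m_i) = 7×559×28 + 14×481×27 + 11×1591×8 = 109564 + 181818 + 140008 = 431390
431390 mod 20683 = 17730
y ≡ 17730 (mod 20683)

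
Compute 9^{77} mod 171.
54

Using successive squaring:
Binary expansion of 77: 1001101
Powers of 9 mod 171 (each is the square of the previous):
  9^1 ≡ 9 (mod 171)
  9^2 ≡ 9² = 81 ≡ 81 (mod 171)
  9^4 ≡ 81² = 6561 ≡ 63 (mod 171)
  9^8 ≡ 63² = 3969 ≡ 36 (mod 171)
  9^16 ≡ 36² = 1296 ≡ 99 (mod 171)
  9^32 ≡ 99² = 9801 ≡ 54 (mod 171)
  9^64 ≡ 54² = 2916 ≡ 9 (mod 171)
77 = 64 + 8 + 4 + 1, so 9^77 = 9^64 × 9^8 × 9^4 × 9^1 ≡ 9 × 36 × 63 × 9 (mod 171)
Multiplying step by step:
  9 × 36 = 324 ≡ 153 (mod 171)
  153 × 63 = 9639 ≡ 63 (mod 171)
  63 × 9 = 567 ≡ 54 (mod 171)
Result: 9^77 ≡ 54 (mod 171)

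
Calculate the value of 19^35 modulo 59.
Using repeated squaring. 35 = 32 + 2 + 1 (binary 100011). Repeated squaring mod 59: 19^1 ≡ 19; 19^2 ≡ 19² = 361 ≡ 7; 19^4 ≡ 7² = 49 ≡ 49; 19^8 ≡ 49² = 2401 ≡ 41; 19^16 ≡ 41² = 1681 ≡ 29; 19^32 ≡ 29² = 841 ≡ 15. Multiply: 19^35 = 19^32 × 19^2 × 19^1 ≡ 15 × 7 × 19 (mod 59): 15 × 7 = 105 ≡ 46; 46 × 19 = 874 ≡ 48. So 19^35 ≡ 48 (mod 59).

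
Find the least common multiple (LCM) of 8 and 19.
152

First find GCD(8, 19) using the Euclidean algorithm:
8 = 0 × 19 + 8
19 = 2 × 8 + 3
8 = 2 × 3 + 2
3 = 1 × 2 + 1
2 = 2 × 1 + 0
GCD(8, 19) = 1

LCM formula: LCM(a, b) = (a × b) / GCD(a, b)
LCM(8, 19) = (8 × 19) / 1
LCM(8, 19) = 152 / 1
LCM(8, 19) = 152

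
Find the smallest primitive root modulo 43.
p - 1 = 42 has prime divisors 2, 3, 7. h is a primitive root mod 43 iff h^(42/q) ≢ 1 (mod 43) for each such q.
h = 2: 2^21 ≡ 42, 2^14 ≡ 1, 2^6 ≡ 21 (mod 43); 2^14 ≡ 1, so not a primitive root.
h = 3: 3^21 ≡ 42, 3^14 ≡ 36, 3^6 ≡ 41 (mod 43); none is 1, so 3 has order 42 and is a primitive root.
The smallest primitive root mod 43 is g = 3.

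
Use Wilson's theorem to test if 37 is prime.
(36)! mod 37 = 36. Since 36 ≡ -1 (mod 37), 37 is prime.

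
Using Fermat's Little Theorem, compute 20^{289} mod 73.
20

By Fermat's Little Theorem, a^(p-1) ≡ 1 (mod p) for prime p and gcd(a, p) = 1
Here p = 73, so 20^72 ≡ 1 (mod 73)
We can reduce the exponent: 289 mod 72 = 1
So 20^289 ≡ 20^1 (mod 73)
Computing: 20^1 mod 73 = 20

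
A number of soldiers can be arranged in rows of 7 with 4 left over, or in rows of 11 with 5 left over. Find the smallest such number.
M = 7 × 11 = 77. M₁ = 11, y₁ ≡ 2 (mod 7). M₂ = 7, y₂ ≡ 8 (mod 11). m = 4×11×2 + 5×7×8 ≡ 60 (mod 77). The smallest positive such number is 60.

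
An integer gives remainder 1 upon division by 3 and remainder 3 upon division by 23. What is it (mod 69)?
M = 3 × 23 = 69. M₁ = 23, y₁ ≡ 2 (mod 3). M₂ = 3, y₂ ≡ 8 (mod 23). n = 1×23×2 + 3×3×8 ≡ 49 (mod 69). The smallest positive such number is 49.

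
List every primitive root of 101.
Primitive roots mod 101: {2, 3, 7, 8, 11, 12, 15, 18, 26, 27, 28, 29, 34, 35, 38, 40, 42, 46, 48, 50, 51, 53, 55, 59, 61, 63, 66, 67, 72, 73, 74, 75, 83, 86, 89, 90, 93, 94, 98, 99}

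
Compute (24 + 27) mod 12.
3

(24 + 27) = 51
51 mod 12 = 3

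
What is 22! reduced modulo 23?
By Wilson's theorem, (22)! ≡ -1 ≡ 22 (mod 23)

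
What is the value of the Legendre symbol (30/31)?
(30/31) = 30^{15} mod 31 = -1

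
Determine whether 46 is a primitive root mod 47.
p - 1 = 46 has prime divisors 2, 23. Check 46^(46/q) mod 47 for each: 46^(46/2) = 46^23 ≡ 46, 46^(46/23) = 46^2 ≡ 1 (mod 47). Since 46^2 ≡ 1 (mod 47), the order of 46 divides 2 (in fact the order is 2) ≠ 46, so it is not a primitive root.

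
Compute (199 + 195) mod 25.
19

(199 + 195) = 394
394 mod 25 = 19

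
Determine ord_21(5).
Powers of 5 mod 21: 5^1≡5, 5^2≡4, 5^3≡20, 5^4≡16, 5^5≡17, 5^6≡1. Order = 6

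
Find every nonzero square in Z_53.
QRs mod 53: {1, 4, 6, 7, 9, 10, 11, 13, 15, 16, 17, 24, 25, 28, 29, 36, 37, 38, 40, 42, 43, 44, 46, 47, 49, 52}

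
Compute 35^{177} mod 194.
1

Using successive squaring:
Binary expansion of 177: 10110001
Powers of 35 mod 194 (each is the square of the previous):
  35^1 ≡ 35 (mod 194)
  35^2 ≡ 35² = 1225 ≡ 61 (mod 194)
  35^4 ≡ 61² = 3721 ≡ 35 (mod 194)
  35^8 ≡ 35² = 1225 ≡ 61 (mod 194)
  35^16 ≡ 61² = 3721 ≡ 35 (mod 194)
  35^32 ≡ 35² = 1225 ≡ 61 (mod 194)
  35^64 ≡ 61² = 3721 ≡ 35 (mod 194)
  35^128 ≡ 35² = 1225 ≡ 61 (mod 194)
177 = 128 + 32 + 16 + 1, so 35^177 = 35^128 × 35^32 × 35^16 × 35^1 ≡ 61 × 61 × 35 × 35 (mod 194)
Multiplying step by step:
  61 × 61 = 3721 ≡ 35 (mod 194)
  35 × 35 = 1225 ≡ 61 (mod 194)
  61 × 35 = 2135 ≡ 1 (mod 194)
Result: 35^177 ≡ 1 (mod 194)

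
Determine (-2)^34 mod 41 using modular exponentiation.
Using repeated squaring. (-2) ≡ 39 (mod 41). 34 = 32 + 2 (binary 100010). Repeated squaring mod 41: 39^1 ≡ 39; 39^2 ≡ 39² = 1521 ≡ 4; 39^4 ≡ 4² = 16 ≡ 16; 39^8 ≡ 16² = 256 ≡ 10; 39^16 ≡ 10² = 100 ≡ 18; 39^32 ≡ 18² = 324 ≡ 37. Multiply: (-2)^34 ≡ 39^32 × 39^2 ≡ 37 × 4 (mod 41): 37 × 4 = 148 ≡ 25. So (-2)^34 ≡ 25 (mod 41).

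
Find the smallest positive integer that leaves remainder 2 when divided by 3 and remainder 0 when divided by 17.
M = 3 × 17 = 51. M₁ = 17, y₁ ≡ 2 (mod 3). M₂ = 3, y₂ ≡ 6 (mod 17). r = 2×17×2 + 0×3×6 ≡ 17 (mod 51). The smallest positive such number is 17.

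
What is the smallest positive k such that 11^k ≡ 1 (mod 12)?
Powers of 11 mod 12: 11^1≡11, 11^2≡1. Order = 2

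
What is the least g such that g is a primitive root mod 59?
p - 1 = 58 has prime divisors 2, 29. h is a primitive root mod 59 iff h^(58/q) ≢ 1 (mod 59) for each such q.
h = 2: 2^29 ≡ 58, 2^2 ≡ 4 (mod 59); none is 1, so 2 has order 58 and is a primitive root.
The smallest primitive root mod 59 is g = 2.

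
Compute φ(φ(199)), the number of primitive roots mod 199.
Number of primitive roots mod 199 = φ(198) = 60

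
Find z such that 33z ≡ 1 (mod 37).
33^(-1) ≡ 9 (mod 37). Verification: 33 × 9 = 297 ≡ 1 (mod 37)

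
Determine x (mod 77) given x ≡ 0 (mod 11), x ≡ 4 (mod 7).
11

Using the Chinese Remainder Theorem:
M = product of moduli = 77
For equation 1: M_1 = 7, 7 ≡ 7 (mod 11), inverse of 7 mod 11 is 8 (check: 7 × 8 = 56 ≡ 1 (mod 11))
For equation 2: M_2 = 11, 11 ≡ 4 (mod 7), inverse of 11 mod 7 is 2 (check: 4 × 2 = 8 ≡ 1 (mod 7))
Combine: x ≡ Σ r_i×M_i×(M_i⁻¹ mod m_i) = 0×7×8 + 4×11×2 = 0 + 88 = 88
88 mod 77 = 11
x ≡ 11 (mod 77)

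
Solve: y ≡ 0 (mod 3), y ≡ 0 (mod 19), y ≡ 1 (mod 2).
M = 3 × 19 × 2 = 114. M₁ = 38, y₁ ≡ 2 (mod 3). M₂ = 6, y₂ ≡ 16 (mod 19). M₃ = 57, y₃ ≡ 1 (mod 2). y = 0×38×2 + 0×6×16 + 1×57×1 ≡ 57 (mod 114)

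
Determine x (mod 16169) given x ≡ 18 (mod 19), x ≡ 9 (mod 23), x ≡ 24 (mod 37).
2355

Using the Chinese Remainder Theorem:
M = product of moduli = 16169
For equation 1: M_1 = 851, 851 ≡ 15 (mod 19), inverse of 851 mod 19 is 14 (check: 15 × 14 = 210 ≡ 1 (mod 19))
For equation 2: M_2 = 703, 703 ≡ 13 (mod 23), inverse of 703 mod 23 is 16 (check: 13 × 16 = 208 ≡ 1 (mod 23))
For equation 3: M_3 = 437, 437 ≡ 30 (mod 37), inverse of 437 mod 37 is 21 (check: 30 × 21 = 630 ≡ 1 (mod 37))
Combine: x ≡ Σ r_i×M_i×(M_i⁻¹ mod m_i) = 18×851×14 + 9×703×16 + 24×437×21 = 214452 + 101232 + 220248 = 535932
535932 mod 16169 = 2355
x ≡ 2355 (mod 16169)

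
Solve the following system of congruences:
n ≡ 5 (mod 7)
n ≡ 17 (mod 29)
75

Using the Chinese Remainder Theorem:
M = product of moduli = 203
For equation 1: M_1 = 29, 29 ≡ 1 (mod 7), inverse of 29 mod 7 is 1 (check: 1 × 1 = 1 ≡ 1 (mod 7))
For equation 2: M_2 = 7, 7 ≡ 7 (mod 29), inverse of 7 mod 29 is 25 (check: 7 × 25 = 175 ≡ 1 (mod 29))
Combine: n ≡ Σ r_i×M_i×(M_i⁻¹ mod m_i) = 5×29×1 + 17×7×25 = 145 + 2975 = 3120
3120 mod 203 = 75
n ≡ 75 (mod 203)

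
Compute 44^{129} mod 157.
143

Using successive squaring:
Binary expansion of 129: 10000001
Powers of 44 mod 157 (each is the square of the previous):
  44^1 ≡ 44 (mod 157)
  44^2 ≡ 44² = 1936 ≡ 52 (mod 157)
  44^4 ≡ 52² = 2704 ≡ 35 (mod 157)
  44^8 ≡ 35² = 1225 ≡ 126 (mod 157)
  44^16 ≡ 126² = 15876 ≡ 19 (mod 157)
  44^32 ≡ 19² = 361 ≡ 47 (mod 157)
  44^64 ≡ 47² = 2209 ≡ 11 (mod 157)
  44^128 ≡ 11² = 121 ≡ 121 (mod 157)
129 = 128 + 1, so 44^129 = 44^128 × 44^1 ≡ 121 × 44 (mod 157)
Multiplying step by step:
  121 × 44 = 5324 ≡ 143 (mod 157)
Result: 44^129 ≡ 143 (mod 157)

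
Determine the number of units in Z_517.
460

Prime factorization: 517 = 11 × 47
Using the formula φ(n) = n × Π(1 - 1/p) for each prime factor p:
φ(517) = 517 × (1 - 1/11) × (1 - 1/47)
φ(517) = 460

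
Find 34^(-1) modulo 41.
35

Using Extended Euclidean Algorithm:
gcd(34, 41) = 1
Bezout coefficients: 34 × -6 + 41 × 5 = 1
So 34 × -6 ≡ 1 (mod 41)
The inverse is -6 mod 41 = 35
Verification: 34 × 35 = 1190 = 29 × 41 + 1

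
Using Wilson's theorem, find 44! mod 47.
(46)! = (44)! × (45) × (46) ≡ -1 (mod 47). So (44)! ≡ -1 × [(46)(45)]^(-1) ≡ 23 (mod 47)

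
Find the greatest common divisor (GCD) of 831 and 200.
1

Using the Euclidean algorithm:
831 = 4 × 200 + 31
200 = 6 × 31 + 14
31 = 2 × 14 + 3
14 = 4 × 3 + 2
3 = 1 × 2 + 1
2 = 2 × 1 + 0

GCD(831, 200) = 1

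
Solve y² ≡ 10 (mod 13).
The square roots of 10 mod 13 are 7 and 6. Verify: 7² = 49 ≡ 10 (mod 13)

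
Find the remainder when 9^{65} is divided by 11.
By Fermat: 9^{10} ≡ 1 (mod 11). 65 = 6×10 + 5. So 9^{65} ≡ 9^{5} ≡ 1 (mod 11)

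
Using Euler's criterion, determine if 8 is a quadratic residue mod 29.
By Euler's criterion: 8^{14} ≡ 28 (mod 29). Since this equals -1 (≡ 28), 8 is not a QR.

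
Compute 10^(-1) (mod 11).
10

Using Extended Euclidean Algorithm:
gcd(10, 11) = 1
Bezout coefficients: 10 × -1 + 11 × 1 = 1
So 10 × -1 ≡ 1 (mod 11)
The inverse is -1 mod 11 = 10
Verification: 10 × 10 = 100 = 9 × 11 + 1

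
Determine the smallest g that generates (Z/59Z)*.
2

A primitive root g modulo p has order p-1 = 58
Prime divisors of 58: [2, 29]
g is a primitive root iff g^(58/q) ≢ 1 (mod 59) for each prime divisor q
Testing small values:
  g = 2: 2^29 ≡ 58, 2^2 ≡ 4 (mod 59) → none is 1, primitive root!
The smallest primitive root is 2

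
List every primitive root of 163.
Primitive roots mod 163: {2, 3, 7, 11, 12, 18, 19, 20, 29, 32, 42, 44, 45, 50, 52, 63, 66, 67, 68, 70, 72, 73, 75, 76, 79, 80, 82, 89, 92, 94, 101, 103, 106, 107, 108, 109, 112, 114, 116, 117, 120, 122, 124, 128, 129, 130, 137, 139, 147, 148, 149, 153, 154, 159}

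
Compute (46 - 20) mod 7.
5

(46 - 20) = 26
26 mod 7 = 5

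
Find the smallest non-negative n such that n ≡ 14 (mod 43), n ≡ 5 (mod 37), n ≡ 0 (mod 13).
11882

Using the Chinese Remainder Theorem:
M = product of moduli = 20683
For equation 1: M_1 = 481, 481 ≡ 8 (mod 43), inverse of 481 mod 43 is 27 (check: 8 × 27 = 216 ≡ 1 (mod 43))
For equation 2: M_2 = 559, 559 ≡ 4 (mod 37), inverse of 559 mod 37 is 28 (check: 4 × 28 = 112 ≡ 1 (mod 37))
For equation 3: M_3 = 1591, 1591 ≡ 5 (mod 13), inverse of 1591 mod 13 is 8 (check: 5 × 8 = 40 ≡ 1 (mod 13))
Combine: n ≡ Σ r_i×M_i×(M_i⁻¹ mod m_i) = 14×481×27 + 5×559×28 + 0×1591×8 = 181818 + 78260 + 0 = 260078
260078 mod 20683 = 11882
n ≡ 11882 (mod 20683)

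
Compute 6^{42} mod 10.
6

Using successive squaring:
Binary expansion of 42: 101010
Powers of 6 mod 10 (each is the square of the previous):
  6^1 ≡ 6 (mod 10)
  6^2 ≡ 6² = 36 ≡ 6 (mod 10)
  6^4 ≡ 6² = 36 ≡ 6 (mod 10)
  6^8 ≡ 6² = 36 ≡ 6 (mod 10)
  6^16 ≡ 6² = 36 ≡ 6 (mod 10)
  6^32 ≡ 6² = 36 ≡ 6 (mod 10)
42 = 32 + 8 + 2, so 6^42 = 6^32 × 6^8 × 6^2 ≡ 6 × 6 × 6 (mod 10)
Multiplying step by step:
  6 × 6 = 36 ≡ 6 (mod 10)
  6 × 6 = 36 ≡ 6 (mod 10)
Result: 6^42 ≡ 6 (mod 10)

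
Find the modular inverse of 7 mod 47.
7^(-1) ≡ 27 (mod 47). Verification: 7 × 27 = 189 ≡ 1 (mod 47)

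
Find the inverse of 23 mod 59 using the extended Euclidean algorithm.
Extended GCD: 23(18) + 59(-7) = 1. So 23^(-1) ≡ 18 ≡ 18 (mod 59). Verify: 23 × 18 = 414 ≡ 1 (mod 59)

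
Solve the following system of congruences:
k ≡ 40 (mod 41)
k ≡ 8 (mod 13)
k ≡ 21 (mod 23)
1516

Using the Chinese Remainder Theorem:
M = product of moduli = 12259
For equation 1: M_1 = 299, 299 ≡ 12 (mod 41), inverse of 299 mod 41 is 24 (check: 12 × 24 = 288 ≡ 1 (mod 41))
For equation 2: M_2 = 943, 943 ≡ 7 (mod 13), inverse of 943 mod 13 is 2 (check: 7 × 2 = 14 ≡ 1 (mod 13))
For equation 3: M_3 = 533, 533 ≡ 4 (mod 23), inverse of 533 mod 23 is 6 (check: 4 × 6 = 24 ≡ 1 (mod 23))
Combine: k ≡ Σ r_i×M_i×(M_i⁻¹ mod m_i) = 40×299×24 + 8×943×2 + 21×533×6 = 287040 + 15088 + 67158 = 369286
369286 mod 12259 = 1516
k ≡ 1516 (mod 12259)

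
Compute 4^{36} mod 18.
10

Using successive squaring:
Binary expansion of 36: 100100
Powers of 4 mod 18 (each is the square of the previous):
  4^1 ≡ 4 (mod 18)
  4^2 ≡ 4² = 16 ≡ 16 (mod 18)
  4^4 ≡ 16² = 256 ≡ 4 (mod 18)
  4^8 ≡ 4² = 16 ≡ 16 (mod 18)
  4^16 ≡ 16² = 256 ≡ 4 (mod 18)
  4^32 ≡ 4² = 16 ≡ 16 (mod 18)
36 = 32 + 4, so 4^36 = 4^32 × 4^4 ≡ 16 × 4 (mod 18)
Multiplying step by step:
  16 × 4 = 64 ≡ 10 (mod 18)
Result: 4^36 ≡ 10 (mod 18)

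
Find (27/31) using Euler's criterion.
(27/31) = 27^{15} mod 31 = -1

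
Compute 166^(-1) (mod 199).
166^(-1) ≡ 6 (mod 199). Verification: 166 × 6 = 996 ≡ 1 (mod 199)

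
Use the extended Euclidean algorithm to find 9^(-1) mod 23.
Extended GCD: 9(-5) + 23(2) = 1. So 9^(-1) ≡ 18 ≡ 18 (mod 23). Verify: 9 × 18 = 162 ≡ 1 (mod 23)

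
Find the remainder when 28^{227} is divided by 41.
By Fermat: 28^{40} ≡ 1 (mod 41). 227 = 5×40 + 27. So 28^{227} ≡ 28^{27} ≡ 26 (mod 41)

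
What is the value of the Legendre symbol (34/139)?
(34/139) = 34^{69} mod 139 = 1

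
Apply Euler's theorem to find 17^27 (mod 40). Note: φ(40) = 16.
By Euler: 17^{16} ≡ 1 (mod 40) since gcd(17, 40) = 1. 27 = 1×16 + 11. So 17^{27} ≡ 17^{11} ≡ 33 (mod 40)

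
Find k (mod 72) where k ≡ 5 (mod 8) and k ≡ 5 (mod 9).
M = 8 × 9 = 72. M₁ = 9, y₁ ≡ 1 (mod 8). M₂ = 8, y₂ ≡ 8 (mod 9). k = 5×9×1 + 5×8×8 ≡ 5 (mod 72)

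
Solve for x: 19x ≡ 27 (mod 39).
24

Since gcd(19, 39) = 1 divides 27, a solution exists.
Multiply both sides by the inverse of 19 mod 39:
  19^(-1) mod 39 = 37
  x ≡ 37 × 27 ≡ 999 ≡ 24 (mod 39)
Verification: 19 × 24 = 456 = 11 × 39 + 27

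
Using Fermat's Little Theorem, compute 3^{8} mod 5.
1

By Fermat's Little Theorem, a^(p-1) ≡ 1 (mod p) for prime p and gcd(a, p) = 1
Here p = 5, so 3^4 ≡ 1 (mod 5)
We can reduce the exponent: 8 mod 4 = 0
So 3^8 ≡ 3^0 (mod 5)
Computing: 3^0 mod 5 = 1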